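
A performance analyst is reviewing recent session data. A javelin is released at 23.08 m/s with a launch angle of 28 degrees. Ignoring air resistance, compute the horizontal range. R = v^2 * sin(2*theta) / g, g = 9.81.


Launch speed squared = 532.6864
sin(2 * 28 deg) = 0.829038
Range = 532.6864 * 0.829038 / 9.81
= 45.017 m

45.017 m


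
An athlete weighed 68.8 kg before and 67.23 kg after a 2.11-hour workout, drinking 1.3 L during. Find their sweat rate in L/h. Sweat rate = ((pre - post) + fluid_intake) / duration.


Body mass change = 1.57 kg
Total sweat loss = 1.57 + 1.3 = 2.87 L
Rate = 2.87 / 2.11 = 1.36 L/h

1.36 L/h


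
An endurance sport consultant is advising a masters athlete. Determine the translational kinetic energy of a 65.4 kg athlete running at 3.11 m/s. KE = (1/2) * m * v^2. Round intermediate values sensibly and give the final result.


KE = 0.5 * m * v^2
= 0.5 * 65.4 * 3.11^2
= 0.5 * 65.4 * 9.6721
= 316.28 J

316.28 J


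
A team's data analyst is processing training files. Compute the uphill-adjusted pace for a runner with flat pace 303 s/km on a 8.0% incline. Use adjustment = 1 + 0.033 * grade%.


Adjustment factor = 1 + 0.033 * 8.0 = 1.264
Grade-adjusted pace = 303 * 1.264 = 382.99 s/km

382.99 s/km


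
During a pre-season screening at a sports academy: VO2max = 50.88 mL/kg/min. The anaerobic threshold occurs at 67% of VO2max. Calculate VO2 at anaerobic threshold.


AT fraction = 67 / 100 = 0.67
AT VO2 = 50.88 * 0.67
= 34.09 mL/kg/min

34.09 mL/kg/min


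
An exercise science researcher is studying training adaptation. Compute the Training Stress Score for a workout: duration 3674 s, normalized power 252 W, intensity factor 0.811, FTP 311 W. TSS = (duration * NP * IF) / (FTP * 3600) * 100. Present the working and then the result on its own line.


Product = 3674 * 252 * 0.811 = 750862.728
Base = 311 * 3600 = 1119600
TSS = 750862.728 / 1119600 * 100 = 67.07

67.07 TSS


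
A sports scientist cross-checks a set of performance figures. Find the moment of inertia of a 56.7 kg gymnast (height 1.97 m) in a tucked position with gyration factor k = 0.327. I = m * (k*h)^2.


Radius of gyration = 0.327 * 1.97 = 0.64419 m
I = 56.7 * 0.64419^2
= 56.7 * 0.414981
= 23.529 kg*m^2

23.529 kg*m^2


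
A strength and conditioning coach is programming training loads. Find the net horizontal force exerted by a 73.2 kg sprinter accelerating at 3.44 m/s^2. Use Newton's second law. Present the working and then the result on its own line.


Newton's second law: F = m * a
F = 73.2 * 3.44 = 251.81 N

251.81 N


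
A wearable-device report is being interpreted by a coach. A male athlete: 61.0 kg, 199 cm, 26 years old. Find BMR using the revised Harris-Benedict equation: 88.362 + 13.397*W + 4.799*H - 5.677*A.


Intercept = 88.362
Weight contribution = 13.397 * 61.0 = 817.217
Height contribution = 4.799 * 199 = 955.001
Age contribution = 5.677 * 26 = 147.602
BMR = 88.362 + 817.217 + 955.001 - 147.602
= 1712.98 kcal/day

1712.98 kcal/day


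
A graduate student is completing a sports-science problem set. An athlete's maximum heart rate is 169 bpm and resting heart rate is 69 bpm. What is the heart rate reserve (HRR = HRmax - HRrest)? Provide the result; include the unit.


HRR = HRmax - HRrest
= 169 - 69
= 100 bpm

100 bpm


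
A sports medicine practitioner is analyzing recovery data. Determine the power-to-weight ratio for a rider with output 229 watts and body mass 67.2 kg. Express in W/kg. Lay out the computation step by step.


P/W = 229 / 67.2 = 3.408 W/kg

3.408 W/kg


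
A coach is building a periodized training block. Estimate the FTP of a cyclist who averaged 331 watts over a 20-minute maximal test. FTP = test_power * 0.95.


FTP = 331 * 0.95 = 314.45 W

314.45 W


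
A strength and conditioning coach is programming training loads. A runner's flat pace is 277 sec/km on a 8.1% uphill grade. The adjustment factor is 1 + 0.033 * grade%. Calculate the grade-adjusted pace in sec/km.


Factor = 1 + 0.033 * 8.1 = 1.2673
Adjusted pace = 277 * 1.2673
= 351.04 sec/km

351.04 s/km


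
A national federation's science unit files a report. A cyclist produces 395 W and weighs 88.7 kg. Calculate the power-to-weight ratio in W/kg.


P/W = power / mass
= 395 / 88.7
= 4.453 W/kg

4.453 W/kg


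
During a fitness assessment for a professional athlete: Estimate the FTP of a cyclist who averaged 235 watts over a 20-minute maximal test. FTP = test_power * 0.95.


FTP = 235 * 0.95 = 223.25 W

223.25 W


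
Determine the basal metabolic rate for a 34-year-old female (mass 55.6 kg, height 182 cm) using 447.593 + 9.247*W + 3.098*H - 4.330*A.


BMR = 447.593 + 9.247*55.6 + 3.098*182 - 4.330*34
= 1378.34 kcal/day

1378.34 kcal/day


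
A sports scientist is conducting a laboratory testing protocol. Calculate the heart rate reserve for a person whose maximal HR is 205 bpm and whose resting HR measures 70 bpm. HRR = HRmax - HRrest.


HRmax = 205 bpm
HRrest = 70 bpm
HRR = 205 - 70 = 135 bpm

135 bpm


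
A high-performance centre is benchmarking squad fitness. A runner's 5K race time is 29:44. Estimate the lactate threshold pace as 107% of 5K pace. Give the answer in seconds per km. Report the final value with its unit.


Total race time = 29*60 + 44 = 1784 seconds
5K pace = 1784 / 5 = 356.8 sec/km
LT pace = 356.8 * 1.07 = 381.78 sec/km

381.78 s/km


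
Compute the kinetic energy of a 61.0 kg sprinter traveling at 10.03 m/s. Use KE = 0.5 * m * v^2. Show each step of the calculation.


Velocity squared = 100.6009
KE = 0.5 * 61.0 * 100.6009 = 3068.33 J

3068.33 J


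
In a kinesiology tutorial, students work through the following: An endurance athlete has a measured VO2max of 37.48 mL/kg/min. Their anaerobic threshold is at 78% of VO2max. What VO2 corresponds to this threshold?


Anaerobic threshold VO2 = VO2max * 78%
= 37.48 * 0.78
= 29.23 mL/kg/min

29.23 mL/kg/min


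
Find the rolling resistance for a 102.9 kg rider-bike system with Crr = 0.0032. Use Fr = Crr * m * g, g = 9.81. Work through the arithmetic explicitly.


m * g = 102.9 * 9.81 = 1009.449 N
Fr = 0.0032 * 1009.449 = 3.23 N

3.23 N


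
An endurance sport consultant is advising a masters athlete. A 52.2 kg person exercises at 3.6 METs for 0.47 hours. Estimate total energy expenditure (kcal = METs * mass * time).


Energy = METs * mass(kg) * time(h)
= 3.6 * 52.2 * 0.47
= 88.32 kcal

88.32 kcal


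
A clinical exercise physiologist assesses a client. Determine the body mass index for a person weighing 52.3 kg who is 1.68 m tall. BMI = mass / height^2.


BMI = mass / height^2
= 52.3 / 1.68^2
= 52.3 / 2.8224
= 18.53 kg/m^2

18.53 kg/m^2


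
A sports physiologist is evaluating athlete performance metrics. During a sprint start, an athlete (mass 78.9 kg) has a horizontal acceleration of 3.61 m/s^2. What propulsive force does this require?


Propulsive force = mass * acceleration
= 78.9 kg * 3.61 m/s^2
= 284.83 N

284.83 N


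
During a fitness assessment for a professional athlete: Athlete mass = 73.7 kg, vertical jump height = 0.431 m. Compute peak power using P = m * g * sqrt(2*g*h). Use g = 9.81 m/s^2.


sqrt(2 * 9.81 * 0.431) = sqrt(8.45622) = 2.907958 m/s
P = 73.7 * 9.81 * 2.907958
= 2102.44 W

2102.44 W


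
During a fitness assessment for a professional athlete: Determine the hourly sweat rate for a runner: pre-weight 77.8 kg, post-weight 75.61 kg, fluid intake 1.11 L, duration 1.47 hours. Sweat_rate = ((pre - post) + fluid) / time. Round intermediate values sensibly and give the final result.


Mass lost = 77.8 - 75.61 = 2.19 kg
Add fluid consumed: 2.19 + 1.11 = 3.3 L total sweat
Sweat rate = 3.3 / 1.47 = 2.245 L/h

2.245 L/h


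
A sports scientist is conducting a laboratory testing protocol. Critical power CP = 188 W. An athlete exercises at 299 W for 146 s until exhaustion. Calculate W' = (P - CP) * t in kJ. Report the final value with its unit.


P - CP = 299 - 188 = 111 W
W' = 111 * 146 = 16206 J
= 16206 / 1000 = 16.206 kJ

16.206 kJ


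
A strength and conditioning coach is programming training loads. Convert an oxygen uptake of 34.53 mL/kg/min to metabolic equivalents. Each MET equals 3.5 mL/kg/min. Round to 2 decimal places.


One MET = 3.5 mL/kg/min
Number of METs = 34.53 / 3.5
= 9.87 METs

9.87 METs


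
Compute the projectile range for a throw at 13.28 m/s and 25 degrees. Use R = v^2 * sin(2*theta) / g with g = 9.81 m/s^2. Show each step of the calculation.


Two times the angle = 50 degrees
sin(50) = 0.766044
R = 176.3584 * 0.766044 / 9.81 = 13.771 m

13.771 m


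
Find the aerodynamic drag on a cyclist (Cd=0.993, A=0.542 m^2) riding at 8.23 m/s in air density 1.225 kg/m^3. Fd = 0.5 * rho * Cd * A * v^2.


Fd = 0.5 * 1.225 * 0.993 * 0.542 * 8.23^2
= 0.5 * 1.225 * 0.993 * 0.542 * 67.7329
= 22.328 N

22.328 N


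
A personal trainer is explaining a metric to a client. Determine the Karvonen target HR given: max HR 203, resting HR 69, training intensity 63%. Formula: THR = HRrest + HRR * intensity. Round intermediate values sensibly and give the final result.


HRR = HRmax - HRrest = 203 - 69 = 134
THR = 69 + 134 * 0.63
= 153.42 bpm

153.42 bpm


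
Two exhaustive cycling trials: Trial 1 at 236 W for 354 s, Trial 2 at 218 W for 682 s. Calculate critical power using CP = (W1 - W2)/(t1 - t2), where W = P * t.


W1 = 236 * 354 = 83544 J
W2 = 218 * 682 = 148676 J
CP = (83544 - 148676) / (354 - 682)
= -65132 / -328
= 198.57 W

198.57 W


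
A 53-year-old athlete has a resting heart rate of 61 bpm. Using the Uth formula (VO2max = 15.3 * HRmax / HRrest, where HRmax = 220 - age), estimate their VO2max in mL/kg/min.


HRmax = 220 - 53 = 167 bpm
Ratio = HRmax / HRrest = 167 / 61 = 2.7377
VO2max = 15.3 * 2.7377 = 41.89 mL/kg/min

41.89 mL/kg/min


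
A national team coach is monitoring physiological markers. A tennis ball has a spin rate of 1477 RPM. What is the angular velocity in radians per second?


Convert RPM to rad/s: multiply by 2*pi and divide by 60
omega = 1477 * 2 * pi / 60
= 154.671 rad/s

154.671 rad/s


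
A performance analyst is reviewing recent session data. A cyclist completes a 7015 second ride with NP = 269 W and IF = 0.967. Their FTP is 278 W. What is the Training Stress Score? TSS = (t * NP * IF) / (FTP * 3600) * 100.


t * NP * IF = 7015 * 269 * 0.967 = 1824762.845
FTP * 3600 = 1000800
TSS = (1824762.845 / 1000800) * 100 = 182.33

182.33 TSS


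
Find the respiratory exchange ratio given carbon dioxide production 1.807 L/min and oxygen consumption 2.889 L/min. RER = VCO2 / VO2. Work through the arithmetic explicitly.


VCO2 = 1.807 L/min
VO2 = 2.889 L/min
RER = 1.807 / 2.889 = 0.6255

0.6255


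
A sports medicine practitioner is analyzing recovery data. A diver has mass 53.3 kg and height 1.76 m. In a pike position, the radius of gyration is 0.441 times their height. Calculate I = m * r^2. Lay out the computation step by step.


r = 0.441 * 1.76 = 0.77616 m
I = m * r^2 = 53.3 * 0.602424 = 32.109 kg*m^2

32.109 kg*m^2


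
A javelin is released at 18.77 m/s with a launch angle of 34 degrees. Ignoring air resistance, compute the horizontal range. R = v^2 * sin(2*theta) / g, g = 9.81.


Launch speed squared = 352.3129
sin(2 * 34 deg) = 0.927184
Range = 352.3129 * 0.927184 / 9.81
= 33.299 m

33.299 m


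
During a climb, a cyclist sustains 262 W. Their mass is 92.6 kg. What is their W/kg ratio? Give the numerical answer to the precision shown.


Power-to-weight = 262 W / 92.6 kg
= 2.829 W/kg

2.829 W/kg


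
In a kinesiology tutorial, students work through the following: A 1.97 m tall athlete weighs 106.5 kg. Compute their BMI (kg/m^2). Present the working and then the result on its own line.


height^2 = 3.8809 m^2
BMI = 106.5 / 3.8809 = 27.44 kg/m^2

27.44 kg/m^2


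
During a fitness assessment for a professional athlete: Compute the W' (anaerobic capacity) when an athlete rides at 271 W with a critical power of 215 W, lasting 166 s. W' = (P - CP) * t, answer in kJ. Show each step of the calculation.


Above-CP power = 56 W
Duration = 166 s
W' = 56 * 166 = 9296 J
Convert: 9296 / 1000 = 9.296 kJ

9.296 kJ


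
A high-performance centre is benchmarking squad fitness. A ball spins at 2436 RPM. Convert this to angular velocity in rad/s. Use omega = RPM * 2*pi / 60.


omega = 2436 * 2 * pi / 60
= 2436 * 6.28318531 / 60
= 15305.839 / 60
= 255.097 rad/s

255.097 rad/s


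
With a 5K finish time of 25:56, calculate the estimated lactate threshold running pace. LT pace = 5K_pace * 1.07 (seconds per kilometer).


Race duration = 1556 s for 5 km
Average pace = 1556 / 5 = 311.2 s/km
LT pace = 311.2 * 1.07
= 332.98 s/km

332.98 s/km


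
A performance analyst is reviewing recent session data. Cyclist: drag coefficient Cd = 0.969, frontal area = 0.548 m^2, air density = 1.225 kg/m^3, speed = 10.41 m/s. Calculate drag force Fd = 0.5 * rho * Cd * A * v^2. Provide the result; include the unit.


v^2 = 10.41^2 = 108.3681
Fd = 0.5 * 1.225 * 0.969 * 0.548 * 108.3681
= 35.246 N

35.246 N


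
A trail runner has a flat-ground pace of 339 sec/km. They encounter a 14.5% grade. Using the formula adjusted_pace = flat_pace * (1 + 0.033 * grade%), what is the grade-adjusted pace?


Grade factor = 1 + 0.033 * 14.5 = 1.4785
Adjusted = 339 * 1.4785 = 501.21 sec/km

501.21 s/km


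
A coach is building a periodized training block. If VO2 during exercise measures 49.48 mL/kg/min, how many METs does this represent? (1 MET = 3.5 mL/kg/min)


METs = VO2 / 3.5 = 49.48 / 3.5 = 14.14

14.14 METs


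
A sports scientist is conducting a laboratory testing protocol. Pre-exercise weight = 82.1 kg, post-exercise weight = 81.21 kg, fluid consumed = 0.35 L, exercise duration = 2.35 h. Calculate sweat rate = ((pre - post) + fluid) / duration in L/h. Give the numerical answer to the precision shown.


Weight loss = 82.1 - 81.21 = 0.89 kg (approx L)
Total sweat = 0.89 + 0.35 = 1.24 L
Sweat rate = 1.24 / 2.35 = 0.528 L/h

0.528 L/h


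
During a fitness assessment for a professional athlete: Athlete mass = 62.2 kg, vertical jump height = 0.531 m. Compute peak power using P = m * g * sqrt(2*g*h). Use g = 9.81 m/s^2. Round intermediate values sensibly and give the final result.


sqrt(2 * 9.81 * 0.531) = sqrt(10.41822) = 3.227727 m/s
P = 62.2 * 9.81 * 3.227727
= 1969.5 W

1969.5 W


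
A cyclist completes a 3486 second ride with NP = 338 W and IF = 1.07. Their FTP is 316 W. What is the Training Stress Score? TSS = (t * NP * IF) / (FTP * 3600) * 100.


t * NP * IF = 3486 * 338 * 1.07 = 1260746.76
FTP * 3600 = 1137600
TSS = (1260746.76 / 1137600) * 100 = 110.83

110.83 TSS


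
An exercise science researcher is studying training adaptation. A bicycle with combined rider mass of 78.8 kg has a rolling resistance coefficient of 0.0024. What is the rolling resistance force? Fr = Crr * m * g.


Fr = 0.0024 * 78.8 * 9.81
= 0.18912 * 9.81
= 1.855 N

1.855 N


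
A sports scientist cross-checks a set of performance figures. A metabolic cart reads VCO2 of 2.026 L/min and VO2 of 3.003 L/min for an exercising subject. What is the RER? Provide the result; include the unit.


RER = VCO2 / VO2 = 2.026 / 3.003 = 0.6747

0.6747


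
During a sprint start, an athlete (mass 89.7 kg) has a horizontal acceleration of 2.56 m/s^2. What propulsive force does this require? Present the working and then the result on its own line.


Propulsive force = mass * acceleration
= 89.7 kg * 2.56 m/s^2
= 229.63 N

229.63 N


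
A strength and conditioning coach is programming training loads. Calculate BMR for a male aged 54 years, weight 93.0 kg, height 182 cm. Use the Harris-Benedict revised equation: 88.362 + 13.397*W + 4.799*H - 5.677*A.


Substituting values:
W term = 13.397 * 93.0 = 1245.921
H term = 4.799 * 182 = 873.418
A term = 5.677 * 54 = 306.558
BMR = 1901.14 kcal/day

1901.14 kcal/day


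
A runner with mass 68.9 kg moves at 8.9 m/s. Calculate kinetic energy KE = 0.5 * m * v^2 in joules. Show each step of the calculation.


v^2 = 8.9^2 = 79.21
KE = 0.5 * 68.9 * 79.21
= 2728.78 J

2728.78 J


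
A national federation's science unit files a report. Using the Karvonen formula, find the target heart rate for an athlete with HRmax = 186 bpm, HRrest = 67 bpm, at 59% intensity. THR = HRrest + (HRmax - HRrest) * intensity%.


HRR = 186 - 67 = 119
THR = 67 + 119 * 0.59
= 67 + 70.21
= 137.21 bpm

137.21 bpm


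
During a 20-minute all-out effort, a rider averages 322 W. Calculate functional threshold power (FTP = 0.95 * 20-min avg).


FTP = 0.95 * 322
= 305.9 W

305.9 W


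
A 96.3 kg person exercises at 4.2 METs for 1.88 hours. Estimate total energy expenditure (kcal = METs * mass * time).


Energy = METs * mass(kg) * time(h)
= 4.2 * 96.3 * 1.88
= 760.38 kcal

760.38 kcal


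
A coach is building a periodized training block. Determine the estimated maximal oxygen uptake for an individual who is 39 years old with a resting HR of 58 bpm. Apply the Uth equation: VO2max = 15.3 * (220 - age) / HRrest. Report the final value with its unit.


HRmax = 220 - 39 = 181
VO2max = 15.3 * (181 / 58)
= 15.3 * 3.1207
= 47.75 mL/kg/min

47.75 mL/kg/min


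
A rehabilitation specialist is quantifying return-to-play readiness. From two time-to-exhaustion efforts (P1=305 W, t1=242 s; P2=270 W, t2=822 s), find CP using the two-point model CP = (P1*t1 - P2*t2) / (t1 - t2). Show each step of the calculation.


Work in trial 1 = 73810 J
Work in trial 2 = 221940 J
Delta work = -148130 J
Delta time = -580 s
CP = -148130 / -580 = 255.4 W

255.4 W


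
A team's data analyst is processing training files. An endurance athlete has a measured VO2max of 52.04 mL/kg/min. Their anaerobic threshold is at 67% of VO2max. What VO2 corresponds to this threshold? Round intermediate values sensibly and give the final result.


Anaerobic threshold VO2 = VO2max * 67%
= 52.04 * 0.67
= 34.87 mL/kg/min

34.87 mL/kg/min


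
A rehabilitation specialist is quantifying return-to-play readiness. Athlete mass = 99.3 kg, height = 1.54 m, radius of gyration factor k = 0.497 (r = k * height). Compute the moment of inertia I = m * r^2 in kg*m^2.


r = k * height = 0.497 * 1.54 = 0.76538 m
r^2 = 0.76538^2 = 0.585807
I = 99.3 * 0.585807 = 58.171 kg*m^2

58.171 kg*m^2


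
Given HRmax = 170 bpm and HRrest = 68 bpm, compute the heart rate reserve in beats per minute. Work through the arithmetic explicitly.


Heart rate reserve = maximum HR minus resting HR
HRR = 170 - 68 = 102 bpm

102 bpm


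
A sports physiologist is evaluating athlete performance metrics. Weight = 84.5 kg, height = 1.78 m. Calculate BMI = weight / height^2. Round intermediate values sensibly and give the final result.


height^2 = 1.78^2 = 3.1684
BMI = 84.5 / 3.1684 = 26.67 kg/m^2

26.67 kg/m^2


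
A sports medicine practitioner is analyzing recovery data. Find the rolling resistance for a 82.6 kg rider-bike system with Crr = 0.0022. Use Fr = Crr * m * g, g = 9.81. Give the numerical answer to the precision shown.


m * g = 82.6 * 9.81 = 810.306 N
Fr = 0.0022 * 810.306 = 1.783 N

1.783 N


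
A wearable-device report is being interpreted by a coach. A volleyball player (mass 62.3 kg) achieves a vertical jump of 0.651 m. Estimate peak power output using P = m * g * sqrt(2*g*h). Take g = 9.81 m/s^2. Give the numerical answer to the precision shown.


2 * g * h = 2 * 9.81 * 0.651 = 12.77262
sqrt(12.77262) = 3.57388 m/s
P = 62.3 * 9.81 * 3.57388 = 2184.22 W

2184.22 W


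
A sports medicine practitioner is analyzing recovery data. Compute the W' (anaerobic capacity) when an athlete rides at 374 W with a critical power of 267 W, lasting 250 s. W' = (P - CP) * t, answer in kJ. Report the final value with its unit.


Above-CP power = 107 W
Duration = 250 s
W' = 107 * 250 = 26750 J
Convert: 26750 / 1000 = 26.75 kJ

26.75 kJ


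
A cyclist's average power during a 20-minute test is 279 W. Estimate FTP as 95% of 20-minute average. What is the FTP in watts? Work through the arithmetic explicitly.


FTP = 20-min power * 0.95
= 279 * 0.95
= 265.05 W

265.05 W


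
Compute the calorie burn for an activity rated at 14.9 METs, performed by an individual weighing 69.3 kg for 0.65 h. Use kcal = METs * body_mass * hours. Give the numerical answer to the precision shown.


Product of METs and mass = 14.9 * 69.3 = 1032.57
Total kcal = 1032.57 * 0.65 = 671.17 kcal

671.17 kcal


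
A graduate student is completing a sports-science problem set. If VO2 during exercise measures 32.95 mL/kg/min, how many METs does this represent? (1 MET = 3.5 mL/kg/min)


METs = VO2 / 3.5 = 32.95 / 3.5 = 9.41

9.41 METs


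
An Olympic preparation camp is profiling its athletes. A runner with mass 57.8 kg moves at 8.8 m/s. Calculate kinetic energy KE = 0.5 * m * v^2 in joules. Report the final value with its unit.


v^2 = 8.8^2 = 77.44
KE = 0.5 * 57.8 * 77.44
= 2238.02 J

2238.02 J


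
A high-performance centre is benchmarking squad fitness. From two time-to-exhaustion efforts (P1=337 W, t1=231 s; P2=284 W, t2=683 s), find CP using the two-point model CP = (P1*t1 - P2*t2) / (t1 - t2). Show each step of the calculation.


Work in trial 1 = 77847 J
Work in trial 2 = 193972 J
Delta work = -116125 J
Delta time = -452 s
CP = -116125 / -452 = 256.91 W

256.91 W


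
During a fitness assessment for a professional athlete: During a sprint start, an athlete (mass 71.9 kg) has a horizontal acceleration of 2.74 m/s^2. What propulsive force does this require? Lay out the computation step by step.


Propulsive force = mass * acceleration
= 71.9 kg * 2.74 m/s^2
= 197.01 N

197.01 N


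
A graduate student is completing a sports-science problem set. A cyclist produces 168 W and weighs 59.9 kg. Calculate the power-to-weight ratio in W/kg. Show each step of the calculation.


P/W = power / mass
= 168 / 59.9
= 2.805 W/kg

2.805 W/kg


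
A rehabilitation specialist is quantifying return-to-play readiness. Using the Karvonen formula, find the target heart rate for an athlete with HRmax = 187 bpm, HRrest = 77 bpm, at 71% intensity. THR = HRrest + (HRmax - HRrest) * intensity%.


HRR = 187 - 77 = 110
THR = 77 + 110 * 0.71
= 77 + 78.1
= 155.1 bpm

155.1 bpm


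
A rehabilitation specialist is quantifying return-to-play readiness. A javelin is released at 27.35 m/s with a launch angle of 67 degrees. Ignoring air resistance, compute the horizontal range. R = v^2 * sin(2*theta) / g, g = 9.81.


Launch speed squared = 748.0225
sin(2 * 67 deg) = 0.71934
Range = 748.0225 * 0.71934 / 9.81
= 54.85 m

54.85 m


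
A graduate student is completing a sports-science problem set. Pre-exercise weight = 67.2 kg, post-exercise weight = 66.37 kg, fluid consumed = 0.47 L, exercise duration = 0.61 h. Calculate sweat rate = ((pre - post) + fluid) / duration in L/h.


Weight loss = 67.2 - 66.37 = 0.83 kg (approx L)
Total sweat = 0.83 + 0.47 = 1.3 L
Sweat rate = 1.3 / 0.61 = 2.131 L/h

2.131 L/h


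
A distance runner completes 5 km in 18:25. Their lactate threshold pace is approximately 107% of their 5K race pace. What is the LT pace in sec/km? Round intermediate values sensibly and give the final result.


Convert to seconds: 18 min 25 s = 1105 s
Pace per km = 1105 / 5 = 221.0 s/km
LT pace = 221.0 * 1.07 = 236.47 s/km

236.47 s/km


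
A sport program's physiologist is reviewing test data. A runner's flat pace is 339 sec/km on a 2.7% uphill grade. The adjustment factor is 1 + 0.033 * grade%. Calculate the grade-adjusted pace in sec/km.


Factor = 1 + 0.033 * 2.7 = 1.0891
Adjusted pace = 339 * 1.0891
= 369.2 sec/km

369.2 s/km


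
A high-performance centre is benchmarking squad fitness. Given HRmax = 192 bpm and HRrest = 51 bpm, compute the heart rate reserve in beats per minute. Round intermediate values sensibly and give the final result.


Heart rate reserve = maximum HR minus resting HR
HRR = 192 - 51 = 141 bpm

141 bpm


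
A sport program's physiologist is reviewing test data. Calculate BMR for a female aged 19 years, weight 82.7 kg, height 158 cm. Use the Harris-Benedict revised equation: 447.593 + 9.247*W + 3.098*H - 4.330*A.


Substituting values:
W term = 9.247 * 82.7 = 764.7269
H term = 3.098 * 158 = 489.484
A term = 4.330 * 19 = 82.27
BMR = 1619.53 kcal/day

1619.53 kcal/day


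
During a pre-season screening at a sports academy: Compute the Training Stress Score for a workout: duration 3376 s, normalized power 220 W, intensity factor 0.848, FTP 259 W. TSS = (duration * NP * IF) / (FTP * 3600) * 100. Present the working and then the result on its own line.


Product = 3376 * 220 * 0.848 = 629826.56
Base = 259 * 3600 = 932400
TSS = 629826.56 / 932400 * 100 = 67.55

67.55 TSS


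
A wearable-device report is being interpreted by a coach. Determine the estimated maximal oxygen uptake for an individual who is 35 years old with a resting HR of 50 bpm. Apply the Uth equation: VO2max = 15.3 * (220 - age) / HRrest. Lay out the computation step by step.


HRmax = 220 - 35 = 185
VO2max = 15.3 * (185 / 50)
= 15.3 * 3.7
= 56.61 mL/kg/min

56.61 mL/kg/min


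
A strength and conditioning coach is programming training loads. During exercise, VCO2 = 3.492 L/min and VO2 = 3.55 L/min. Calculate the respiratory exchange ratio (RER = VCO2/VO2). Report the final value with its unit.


RER = VCO2 / VO2
= 3.492 / 3.55
= 0.9837

0.9837


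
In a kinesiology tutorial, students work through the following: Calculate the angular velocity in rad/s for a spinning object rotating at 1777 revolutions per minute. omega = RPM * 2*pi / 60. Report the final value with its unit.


omega = RPM * 2*pi / 60
= 1777 * 6.28318531 / 60
= 186.087 rad/s

186.087 rad/s


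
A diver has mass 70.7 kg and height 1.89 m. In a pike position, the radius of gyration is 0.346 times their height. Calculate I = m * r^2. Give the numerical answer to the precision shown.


r = 0.346 * 1.89 = 0.65394 m
I = m * r^2 = 70.7 * 0.427638 = 30.234 kg*m^2

30.234 kg*m^2


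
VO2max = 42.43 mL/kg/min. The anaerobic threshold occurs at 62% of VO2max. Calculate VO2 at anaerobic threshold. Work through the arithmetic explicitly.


AT fraction = 62 / 100 = 0.62
AT VO2 = 42.43 * 0.62
= 26.31 mL/kg/min

26.31 mL/kg/min


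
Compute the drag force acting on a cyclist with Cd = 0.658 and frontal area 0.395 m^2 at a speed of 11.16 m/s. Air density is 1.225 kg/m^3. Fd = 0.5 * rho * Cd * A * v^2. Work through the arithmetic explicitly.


Step 1: v^2 = 124.5456
Step 2: Fd = 0.5 * 1.225 * 0.658 * 0.395 * 124.5456
= 19.827 N

19.827 N


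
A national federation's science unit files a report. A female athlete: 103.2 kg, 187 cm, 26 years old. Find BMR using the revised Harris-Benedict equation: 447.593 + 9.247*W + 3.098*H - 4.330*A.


Intercept = 447.593
Weight contribution = 9.247 * 103.2 = 954.2904
Height contribution = 3.098 * 187 = 579.326
Age contribution = 4.33 * 26 = 112.58
BMR = 447.593 + 954.2904 + 579.326 - 112.58
= 1868.63 kcal/day

1868.63 kcal/day


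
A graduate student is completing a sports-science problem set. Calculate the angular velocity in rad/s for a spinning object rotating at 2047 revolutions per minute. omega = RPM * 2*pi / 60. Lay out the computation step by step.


omega = RPM * 2*pi / 60
= 2047 * 6.28318531 / 60
= 214.361 rad/s

214.361 rad/s


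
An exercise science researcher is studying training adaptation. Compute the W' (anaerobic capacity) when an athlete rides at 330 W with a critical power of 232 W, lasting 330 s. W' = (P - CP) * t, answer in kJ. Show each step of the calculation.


Above-CP power = 98 W
Duration = 330 s
W' = 98 * 330 = 32340 J
Convert: 32340 / 1000 = 32.34 kJ

32.34 kJ


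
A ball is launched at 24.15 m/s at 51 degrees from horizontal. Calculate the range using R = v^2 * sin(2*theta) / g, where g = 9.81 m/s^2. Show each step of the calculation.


sin(2 * 51) = sin(102) = 0.978148
v^2 = 24.15^2 = 583.2225
R = 583.2225 * 0.978148 / 9.81
= 58.153 m

58.153 m


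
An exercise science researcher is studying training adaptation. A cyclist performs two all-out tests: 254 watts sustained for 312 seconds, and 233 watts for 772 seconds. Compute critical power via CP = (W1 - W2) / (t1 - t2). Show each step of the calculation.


W1 = P1 * t1 = 254 * 312 = 79248 J
W2 = P2 * t2 = 233 * 772 = 179876 J
CP = (79248 - 179876) / (312 - 772)
= 218.76 W

218.76 W


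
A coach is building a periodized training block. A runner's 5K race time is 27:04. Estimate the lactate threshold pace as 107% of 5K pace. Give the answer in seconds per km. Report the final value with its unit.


Total race time = 27*60 + 4 = 1624 seconds
5K pace = 1624 / 5 = 324.8 sec/km
LT pace = 324.8 * 1.07 = 347.54 sec/km

347.54 s/km


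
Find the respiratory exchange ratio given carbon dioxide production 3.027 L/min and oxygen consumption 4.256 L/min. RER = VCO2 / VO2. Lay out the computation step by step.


VCO2 = 3.027 L/min
VO2 = 4.256 L/min
RER = 3.027 / 4.256 = 0.7112

0.7112


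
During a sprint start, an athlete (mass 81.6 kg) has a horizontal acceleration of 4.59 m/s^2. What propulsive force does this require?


Propulsive force = mass * acceleration
= 81.6 kg * 4.59 m/s^2
= 374.54 N

374.54 N


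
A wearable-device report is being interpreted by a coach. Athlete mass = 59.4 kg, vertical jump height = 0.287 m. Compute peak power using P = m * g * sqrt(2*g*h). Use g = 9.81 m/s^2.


sqrt(2 * 9.81 * 0.287) = sqrt(5.63094) = 2.37296 m/s
P = 59.4 * 9.81 * 2.37296
= 1382.76 W

1382.76 W


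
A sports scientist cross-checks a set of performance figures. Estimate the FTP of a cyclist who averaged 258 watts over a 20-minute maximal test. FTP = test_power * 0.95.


FTP = 258 * 0.95 = 245.1 W

245.1 W


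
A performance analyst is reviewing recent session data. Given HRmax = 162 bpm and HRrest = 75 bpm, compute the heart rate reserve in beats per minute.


Heart rate reserve = maximum HR minus resting HR
HRR = 162 - 75 = 87 bpm

87 bpm


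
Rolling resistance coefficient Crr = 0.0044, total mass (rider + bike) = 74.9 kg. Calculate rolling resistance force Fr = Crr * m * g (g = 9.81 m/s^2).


Fr = Crr * m * g
= 0.0044 * 74.9 * 9.81
= 3.233 N

3.233 N


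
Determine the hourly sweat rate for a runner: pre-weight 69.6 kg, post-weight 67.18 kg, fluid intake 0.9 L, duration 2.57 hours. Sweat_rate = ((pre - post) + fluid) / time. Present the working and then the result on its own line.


Mass lost = 69.6 - 67.18 = 2.42 kg
Add fluid consumed: 2.42 + 0.9 = 3.32 L total sweat
Sweat rate = 3.32 / 2.57 = 1.292 L/h

1.292 L/h


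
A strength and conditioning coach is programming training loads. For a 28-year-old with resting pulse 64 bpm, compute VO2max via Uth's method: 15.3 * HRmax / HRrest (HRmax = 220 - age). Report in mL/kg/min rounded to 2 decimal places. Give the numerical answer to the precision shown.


Step 1: HRmax = 220 - 28 = 192 bpm
Step 2: Ratio = 192 / 64 = 3.0
Step 3: VO2max = 15.3 * 3.0 = 45.9 mL/kg/min

45.9 mL/kg/min


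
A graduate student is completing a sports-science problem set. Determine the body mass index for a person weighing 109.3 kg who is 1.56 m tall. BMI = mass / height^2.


BMI = mass / height^2
= 109.3 / 1.56^2
= 109.3 / 2.4336
= 44.91 kg/m^2

44.91 kg/m^2


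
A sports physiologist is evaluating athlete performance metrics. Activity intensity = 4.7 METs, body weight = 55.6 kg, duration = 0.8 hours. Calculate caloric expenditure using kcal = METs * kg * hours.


kcal = 4.7 * 55.6 * 0.8
= 261.32 * 0.8
= 209.06 kcal

209.06 kcal


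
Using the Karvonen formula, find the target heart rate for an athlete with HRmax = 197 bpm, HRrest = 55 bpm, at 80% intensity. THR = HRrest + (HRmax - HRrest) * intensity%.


HRR = 197 - 55 = 142
THR = 55 + 142 * 0.8
= 55 + 113.6
= 168.6 bpm

168.6 bpm


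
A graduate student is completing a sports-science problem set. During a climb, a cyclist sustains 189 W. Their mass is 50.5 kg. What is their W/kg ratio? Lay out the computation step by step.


Power-to-weight = 189 W / 50.5 kg
= 3.743 W/kg

3.743 W/kg


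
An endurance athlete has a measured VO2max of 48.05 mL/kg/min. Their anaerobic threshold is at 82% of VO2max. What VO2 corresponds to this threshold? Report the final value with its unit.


Anaerobic threshold VO2 = VO2max * 82%
= 48.05 * 0.82
= 39.4 mL/kg/min

39.4 mL/kg/min


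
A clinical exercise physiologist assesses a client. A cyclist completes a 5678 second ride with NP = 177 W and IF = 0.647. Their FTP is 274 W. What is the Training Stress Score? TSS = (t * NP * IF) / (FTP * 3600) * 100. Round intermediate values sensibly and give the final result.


t * NP * IF = 5678 * 177 * 0.647 = 650238.882
FTP * 3600 = 986400
TSS = (650238.882 / 986400) * 100 = 65.92

65.92 TSS


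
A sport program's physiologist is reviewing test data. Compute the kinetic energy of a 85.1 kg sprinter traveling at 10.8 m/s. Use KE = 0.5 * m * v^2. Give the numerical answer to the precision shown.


Velocity squared = 116.64
KE = 0.5 * 85.1 * 116.64 = 4963.03 J

4963.03 J


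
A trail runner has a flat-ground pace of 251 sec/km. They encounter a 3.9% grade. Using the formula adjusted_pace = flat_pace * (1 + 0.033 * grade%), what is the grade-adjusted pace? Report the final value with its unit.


Grade factor = 1 + 0.033 * 3.9 = 1.1287
Adjusted = 251 * 1.1287 = 283.3 sec/km

283.3 s/km


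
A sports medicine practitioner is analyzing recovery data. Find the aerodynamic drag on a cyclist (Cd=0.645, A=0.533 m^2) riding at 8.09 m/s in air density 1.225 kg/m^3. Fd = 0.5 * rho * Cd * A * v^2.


Fd = 0.5 * 1.225 * 0.645 * 0.533 * 8.09^2
= 0.5 * 1.225 * 0.645 * 0.533 * 65.4481
= 13.781 N

13.781 N


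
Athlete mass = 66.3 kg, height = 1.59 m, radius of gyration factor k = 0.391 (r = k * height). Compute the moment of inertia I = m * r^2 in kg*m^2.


r = k * height = 0.391 * 1.59 = 0.62169 m
r^2 = 0.62169^2 = 0.386498
I = 66.3 * 0.386498 = 25.625 kg*m^2

25.625 kg*m^2


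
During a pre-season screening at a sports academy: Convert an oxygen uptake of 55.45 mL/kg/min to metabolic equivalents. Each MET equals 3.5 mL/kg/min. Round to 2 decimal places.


One MET = 3.5 mL/kg/min
Number of METs = 55.45 / 3.5
= 15.84 METs

15.84 METs


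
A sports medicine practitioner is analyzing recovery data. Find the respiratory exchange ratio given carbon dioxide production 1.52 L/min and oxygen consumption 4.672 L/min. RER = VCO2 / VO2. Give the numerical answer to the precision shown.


VCO2 = 1.52 L/min
VO2 = 4.672 L/min
RER = 1.52 / 4.672 = 0.3253

0.3253


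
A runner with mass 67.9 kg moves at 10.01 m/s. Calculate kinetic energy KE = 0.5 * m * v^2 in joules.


v^2 = 10.01^2 = 100.2001
KE = 0.5 * 67.9 * 100.2001
= 3401.79 J

3401.79 J


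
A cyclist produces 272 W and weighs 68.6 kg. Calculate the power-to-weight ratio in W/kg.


P/W = power / mass
= 272 / 68.6
= 3.965 W/kg

3.965 W/kg


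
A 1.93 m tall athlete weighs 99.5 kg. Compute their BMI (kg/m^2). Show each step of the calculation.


height^2 = 3.7249 m^2
BMI = 99.5 / 3.7249 = 26.71 kg/m^2

26.71 kg/m^2


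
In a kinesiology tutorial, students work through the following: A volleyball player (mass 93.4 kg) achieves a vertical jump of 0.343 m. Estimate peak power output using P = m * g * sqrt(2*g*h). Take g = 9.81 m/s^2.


2 * g * h = 2 * 9.81 * 0.343 = 6.72966
sqrt(6.72966) = 2.594159 m/s
P = 93.4 * 9.81 * 2.594159 = 2376.91 W

2376.91 W


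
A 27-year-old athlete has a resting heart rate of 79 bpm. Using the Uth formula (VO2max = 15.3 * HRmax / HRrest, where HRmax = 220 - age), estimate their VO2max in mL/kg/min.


HRmax = 220 - 27 = 193 bpm
Ratio = HRmax / HRrest = 193 / 79 = 2.443
VO2max = 15.3 * 2.443 = 37.38 mL/kg/min

37.38 mL/kg/min


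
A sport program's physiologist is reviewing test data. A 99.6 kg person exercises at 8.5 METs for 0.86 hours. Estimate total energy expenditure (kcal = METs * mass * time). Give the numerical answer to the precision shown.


Energy = METs * mass(kg) * time(h)
= 8.5 * 99.6 * 0.86
= 728.08 kcal

728.08 kcal


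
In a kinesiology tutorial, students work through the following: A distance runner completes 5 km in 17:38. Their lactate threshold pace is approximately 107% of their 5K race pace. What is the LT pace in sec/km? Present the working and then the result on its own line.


Convert to seconds: 17 min 38 s = 1058 s
Pace per km = 1058 / 5 = 211.6 s/km
LT pace = 211.6 * 1.07 = 226.41 s/km

226.41 s/km


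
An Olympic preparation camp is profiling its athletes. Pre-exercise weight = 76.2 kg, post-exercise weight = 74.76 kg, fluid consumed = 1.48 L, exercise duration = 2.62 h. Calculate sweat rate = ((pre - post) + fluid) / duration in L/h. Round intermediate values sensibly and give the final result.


Weight loss = 76.2 - 74.76 = 1.44 kg (approx L)
Total sweat = 1.44 + 1.48 = 2.92 L
Sweat rate = 2.92 / 2.62 = 1.115 L/h

1.115 L/h


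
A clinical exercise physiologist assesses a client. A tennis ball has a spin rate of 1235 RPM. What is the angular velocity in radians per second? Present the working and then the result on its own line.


Convert RPM to rad/s: multiply by 2*pi and divide by 60
omega = 1235 * 2 * pi / 60
= 129.329 rad/s

129.329 rad/s


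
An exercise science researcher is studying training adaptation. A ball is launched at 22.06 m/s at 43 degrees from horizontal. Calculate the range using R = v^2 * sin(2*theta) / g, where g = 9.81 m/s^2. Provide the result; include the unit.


sin(2 * 43) = sin(86) = 0.997564
v^2 = 22.06^2 = 486.6436
R = 486.6436 * 0.997564 / 9.81
= 49.486 m

49.486 m


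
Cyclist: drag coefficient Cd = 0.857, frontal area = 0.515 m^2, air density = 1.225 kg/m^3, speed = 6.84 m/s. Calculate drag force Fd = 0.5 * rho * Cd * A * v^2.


v^2 = 6.84^2 = 46.7856
Fd = 0.5 * 1.225 * 0.857 * 0.515 * 46.7856
= 12.648 N

12.648 N


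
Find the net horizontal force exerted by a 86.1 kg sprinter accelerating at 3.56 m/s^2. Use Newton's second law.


Newton's second law: F = m * a
F = 86.1 * 3.56 = 306.52 N

306.52 N


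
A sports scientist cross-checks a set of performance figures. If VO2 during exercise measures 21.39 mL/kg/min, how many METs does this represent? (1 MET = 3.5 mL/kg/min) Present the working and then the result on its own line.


METs = VO2 / 3.5 = 21.39 / 3.5 = 6.11

6.11 METs


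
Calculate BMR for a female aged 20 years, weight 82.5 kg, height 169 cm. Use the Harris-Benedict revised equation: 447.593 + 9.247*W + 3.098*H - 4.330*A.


Substituting values:
W term = 9.247 * 82.5 = 762.8775
H term = 3.098 * 169 = 523.562
A term = 4.330 * 20 = 86.6
BMR = 1647.43 kcal/day

1647.43 kcal/day


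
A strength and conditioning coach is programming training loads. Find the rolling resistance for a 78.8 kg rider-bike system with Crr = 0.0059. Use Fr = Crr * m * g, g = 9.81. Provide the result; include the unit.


m * g = 78.8 * 9.81 = 773.028 N
Fr = 0.0059 * 773.028 = 4.561 N

4.561 N


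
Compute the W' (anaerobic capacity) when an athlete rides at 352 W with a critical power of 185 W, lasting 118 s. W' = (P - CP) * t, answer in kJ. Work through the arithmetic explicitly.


Above-CP power = 167 W
Duration = 118 s
W' = 167 * 118 = 19706 J
Convert: 19706 / 1000 = 19.706 kJ

19.706 kJ


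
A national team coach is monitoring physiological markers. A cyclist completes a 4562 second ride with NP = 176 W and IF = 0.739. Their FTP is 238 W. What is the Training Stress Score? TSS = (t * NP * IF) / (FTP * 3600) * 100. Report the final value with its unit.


t * NP * IF = 4562 * 176 * 0.739 = 593351.968
FTP * 3600 = 856800
TSS = (593351.968 / 856800) * 100 = 69.25

69.25 TSS


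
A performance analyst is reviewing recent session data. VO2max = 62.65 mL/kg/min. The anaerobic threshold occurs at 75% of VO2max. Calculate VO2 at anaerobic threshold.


AT fraction = 75 / 100 = 0.75
AT VO2 = 62.65 * 0.75
= 46.99 mL/kg/min

46.99 mL/kg/min
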